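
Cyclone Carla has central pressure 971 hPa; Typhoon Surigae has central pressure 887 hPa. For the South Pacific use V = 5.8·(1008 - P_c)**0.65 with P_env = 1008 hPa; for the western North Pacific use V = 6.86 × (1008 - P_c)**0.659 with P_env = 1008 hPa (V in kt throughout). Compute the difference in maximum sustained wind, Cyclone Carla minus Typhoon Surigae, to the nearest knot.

-101 kt

Cyclone Carla: ΔP = 37; V ≈ 5.8 × 37^0.65 ≈ 60.64 kt.
Typhoon Surigae: ΔP = 121; V ≈ 6.86 × 121^0.659 ≈ 161.76 kt.
Difference ≈ 60.64 − 161.76 = -101.12 → -101 kt.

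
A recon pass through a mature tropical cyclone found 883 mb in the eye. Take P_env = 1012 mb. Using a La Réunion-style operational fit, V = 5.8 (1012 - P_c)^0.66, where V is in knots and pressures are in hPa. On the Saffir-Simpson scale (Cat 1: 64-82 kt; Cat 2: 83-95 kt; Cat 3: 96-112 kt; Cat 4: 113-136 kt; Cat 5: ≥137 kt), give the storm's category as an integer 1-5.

ΔP = 1012 − 883 = 129 mb.
V ≈ 5.8 × 129^0.66 = 5.8 × 24.72 ≈ 143 kt.
143 kt falls in the Category 5 band.

5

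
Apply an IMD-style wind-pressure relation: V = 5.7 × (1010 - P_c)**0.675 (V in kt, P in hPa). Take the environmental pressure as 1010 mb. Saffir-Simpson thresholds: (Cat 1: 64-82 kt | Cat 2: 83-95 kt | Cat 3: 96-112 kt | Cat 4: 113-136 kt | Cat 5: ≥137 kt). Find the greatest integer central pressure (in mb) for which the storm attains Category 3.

944 mb

Category 3 begins at V = 96 kt.
Required ΔP = (96/5.7)^(1/0.675) = 16.842^1.481 ≈ 65.60 mb.
P_c ≤ 1010 − 65.60 = 944.40, so the highest integer P_c is 944 mb.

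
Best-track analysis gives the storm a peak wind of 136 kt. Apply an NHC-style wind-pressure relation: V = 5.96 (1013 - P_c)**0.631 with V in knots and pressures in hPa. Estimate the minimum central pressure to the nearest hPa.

ΔP = (V / 5.96)^(1/0.631) = (136/5.96)^1.585.
136/5.96 = 22.819; 22.819^1.585 ≈ 142.10 hPa.
P_c = 1013 − 142.10 = 870.90 ≈ 871 hPa.

871 hPa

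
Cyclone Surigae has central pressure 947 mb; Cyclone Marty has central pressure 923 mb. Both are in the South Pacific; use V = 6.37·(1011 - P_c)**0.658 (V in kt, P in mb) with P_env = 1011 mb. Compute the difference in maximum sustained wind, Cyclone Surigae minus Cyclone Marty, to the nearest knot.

Cyclone Surigae: ΔP = 64; V ≈ 6.37 × 64^0.658 ≈ 98.31 kt.
Cyclone Marty: ΔP = 88; V ≈ 6.37 × 88^0.658 ≈ 121.23 kt.
Difference ≈ 98.31 − 121.23 = -22.92 → -23 kt.

-23 kt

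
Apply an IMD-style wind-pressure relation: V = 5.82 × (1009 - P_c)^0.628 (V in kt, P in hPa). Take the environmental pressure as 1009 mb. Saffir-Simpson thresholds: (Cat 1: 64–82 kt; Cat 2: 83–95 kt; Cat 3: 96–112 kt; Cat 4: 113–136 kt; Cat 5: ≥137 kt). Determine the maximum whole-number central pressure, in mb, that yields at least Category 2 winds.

940 mb

Category 2 begins at V = 83 kt.
Required ΔP = (83/5.82)^(1/0.628) = 14.261^1.592 ≈ 68.84 mb.
P_c ≤ 1009 − 68.84 = 940.16, so the highest integer P_c is 940 mb.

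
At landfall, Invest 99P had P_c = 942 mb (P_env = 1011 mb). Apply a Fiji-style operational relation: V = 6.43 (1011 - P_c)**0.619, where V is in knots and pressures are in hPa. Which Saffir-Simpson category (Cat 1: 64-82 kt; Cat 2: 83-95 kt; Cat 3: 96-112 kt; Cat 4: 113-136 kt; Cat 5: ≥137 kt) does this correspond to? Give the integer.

ΔP = 1011 − 942 = 69 mb.
V ≈ 6.43 × 69^0.619 = 6.43 × 13.75 ≈ 88 kt.
88 kt falls in the Category 2 band.

2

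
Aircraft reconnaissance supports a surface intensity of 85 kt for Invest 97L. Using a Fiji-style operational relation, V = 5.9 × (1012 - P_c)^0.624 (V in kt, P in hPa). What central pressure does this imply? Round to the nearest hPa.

ΔP = (V / 5.9)^(1/0.624) = (85/5.9)^1.603.
85/5.9 = 14.407; 14.407^1.603 ≈ 71.89 hPa.
P_c = 1012 − 71.89 = 940.11 ≈ 940 hPa.

940 hPa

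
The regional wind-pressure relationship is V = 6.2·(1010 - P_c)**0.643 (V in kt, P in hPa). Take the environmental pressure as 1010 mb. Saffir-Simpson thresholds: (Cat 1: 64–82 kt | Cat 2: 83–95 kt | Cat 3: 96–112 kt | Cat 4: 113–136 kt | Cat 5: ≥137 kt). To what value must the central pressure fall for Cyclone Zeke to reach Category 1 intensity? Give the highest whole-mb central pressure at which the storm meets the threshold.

972 mb

Category 1 begins at V = 64 kt.
Required ΔP = (64/6.2)^(1/0.643) = 10.323^1.555 ≈ 37.73 mb.
P_c ≤ 1010 − 37.73 = 972.27, so the highest integer P_c is 972 mb.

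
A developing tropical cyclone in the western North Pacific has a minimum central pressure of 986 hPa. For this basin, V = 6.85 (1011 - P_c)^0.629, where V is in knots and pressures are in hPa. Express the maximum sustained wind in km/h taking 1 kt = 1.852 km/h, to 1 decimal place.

96.1 km/h

ΔP = 1011 − 986 = 25 hPa.
V ≈ 6.85 × 25^0.629 = 6.85 × 7.574 ≈ 51.879 kt.
51.879 × 1.852 ≈ 96.08 km/h → 96.1 km/h.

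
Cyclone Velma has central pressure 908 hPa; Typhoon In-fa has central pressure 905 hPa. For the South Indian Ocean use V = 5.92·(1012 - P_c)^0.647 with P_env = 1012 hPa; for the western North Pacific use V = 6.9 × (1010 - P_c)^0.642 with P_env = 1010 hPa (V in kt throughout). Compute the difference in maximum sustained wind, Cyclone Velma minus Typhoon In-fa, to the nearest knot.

-17 kt

Cyclone Velma: ΔP = 104; V ≈ 5.92 × 104^0.647 ≈ 119.49 kt.
Typhoon In-fa: ΔP = 105; V ≈ 6.9 × 105^0.642 ≈ 136.92 kt.
Difference ≈ 119.49 − 136.92 = -17.43 → -17 kt.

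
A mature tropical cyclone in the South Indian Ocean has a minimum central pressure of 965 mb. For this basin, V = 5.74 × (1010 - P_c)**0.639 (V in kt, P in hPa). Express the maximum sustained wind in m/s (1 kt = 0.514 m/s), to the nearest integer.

34 m/s

ΔP = 1010 − 965 = 45 mb.
V ≈ 5.74 × 45^0.639 = 5.74 × 11.387 ≈ 65.360 kt.
65.360 × 0.514 ≈ 33.60 m/s → 34 m/s.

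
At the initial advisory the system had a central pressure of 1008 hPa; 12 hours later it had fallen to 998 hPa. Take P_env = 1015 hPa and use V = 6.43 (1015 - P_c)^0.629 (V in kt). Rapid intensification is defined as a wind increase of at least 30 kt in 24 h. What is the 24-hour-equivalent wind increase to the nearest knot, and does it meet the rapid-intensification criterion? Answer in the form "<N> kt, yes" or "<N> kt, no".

33 kt, yes

V₁: ΔP = 7, V ≈ 6.43 × 7^0.629 ≈ 21.87 kt.
V₂: ΔP = 17, V ≈ 6.43 × 17^0.629 ≈ 38.21 kt.
ΔV over 12 h = 16.34 kt → 24 h equivalent = 16.34 × 24/12 ≈ 32.68 kt.
33 kt ≥ 30 kt ⇒ rapid intensification.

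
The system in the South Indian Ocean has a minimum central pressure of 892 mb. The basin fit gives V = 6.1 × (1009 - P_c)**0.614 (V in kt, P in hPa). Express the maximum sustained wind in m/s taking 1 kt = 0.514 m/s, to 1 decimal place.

ΔP = 1009 − 892 = 117 mb.
V ≈ 6.1 × 117^0.614 = 6.1 × 18.615 ≈ 113.552 kt.
113.552 × 0.514 ≈ 58.37 m/s → 58.4 m/s.

58.4 m/s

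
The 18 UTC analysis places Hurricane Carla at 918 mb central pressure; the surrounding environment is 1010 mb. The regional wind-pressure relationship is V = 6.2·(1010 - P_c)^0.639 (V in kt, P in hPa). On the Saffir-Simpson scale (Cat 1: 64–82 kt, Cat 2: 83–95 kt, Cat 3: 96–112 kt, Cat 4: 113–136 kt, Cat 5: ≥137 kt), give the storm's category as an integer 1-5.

3

ΔP = 1010 − 918 = 92 mb.
V ≈ 6.2 × 92^0.639 = 6.2 × 17.98 ≈ 111 kt.
111 kt falls in the Category 3 band.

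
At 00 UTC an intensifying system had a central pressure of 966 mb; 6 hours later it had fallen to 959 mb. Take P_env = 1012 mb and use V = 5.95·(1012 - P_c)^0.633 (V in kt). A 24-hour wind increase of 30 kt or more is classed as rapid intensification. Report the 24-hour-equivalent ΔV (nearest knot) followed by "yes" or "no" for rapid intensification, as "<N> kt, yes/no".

25 kt, no

V₁: ΔP = 46, V ≈ 5.95 × 46^0.633 ≈ 67.15 kt.
V₂: ΔP = 53, V ≈ 5.95 × 53^0.633 ≈ 73.45 kt.
ΔV over 6 h = 6.30 kt → 24 h equivalent = 6.30 × 24/6 ≈ 25.20 kt.
25 kt < 30 kt ⇒ not rapid intensification.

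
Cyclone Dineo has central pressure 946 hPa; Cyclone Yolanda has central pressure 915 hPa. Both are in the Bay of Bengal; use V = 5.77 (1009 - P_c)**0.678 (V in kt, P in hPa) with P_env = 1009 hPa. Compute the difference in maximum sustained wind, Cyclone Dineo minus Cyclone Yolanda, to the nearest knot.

-30 kt

Cyclone Dineo: ΔP = 63; V ≈ 5.77 × 63^0.678 ≈ 95.75 kt.
Cyclone Yolanda: ΔP = 94; V ≈ 5.77 × 94^0.678 ≈ 125.59 kt.
Difference ≈ 95.75 − 125.59 = -29.84 → -30 kt.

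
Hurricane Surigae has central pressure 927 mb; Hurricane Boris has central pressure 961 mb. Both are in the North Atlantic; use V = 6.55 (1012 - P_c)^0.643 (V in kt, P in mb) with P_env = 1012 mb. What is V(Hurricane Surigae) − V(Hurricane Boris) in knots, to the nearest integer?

32 kt

Hurricane Surigae: ΔP = 85; V ≈ 6.55 × 85^0.643 ≈ 113.99 kt.
Hurricane Boris: ΔP = 51; V ≈ 6.55 × 51^0.643 ≈ 82.07 kt.
Difference ≈ 113.99 − 82.07 = 31.92 → 32 kt.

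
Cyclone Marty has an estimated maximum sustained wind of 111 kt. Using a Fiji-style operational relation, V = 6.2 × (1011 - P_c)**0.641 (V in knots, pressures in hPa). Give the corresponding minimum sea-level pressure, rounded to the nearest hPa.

ΔP = (V / 6.2)^(1/0.641) = (111/6.2)^1.560.
111/6.2 = 17.903; 17.903^1.560 ≈ 90.08 hPa.
P_c = 1011 − 90.08 = 920.92 ≈ 921 hPa.

921 hPa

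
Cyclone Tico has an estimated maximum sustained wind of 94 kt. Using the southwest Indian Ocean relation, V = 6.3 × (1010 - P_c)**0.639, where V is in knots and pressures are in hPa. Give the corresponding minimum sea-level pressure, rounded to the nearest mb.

ΔP = (V / 6.3)^(1/0.639) = (94/6.3)^1.565.
94/6.3 = 14.921; 14.921^1.565 ≈ 68.69 mb.
P_c = 1010 − 68.69 = 941.31 ≈ 941 mb.

941 mb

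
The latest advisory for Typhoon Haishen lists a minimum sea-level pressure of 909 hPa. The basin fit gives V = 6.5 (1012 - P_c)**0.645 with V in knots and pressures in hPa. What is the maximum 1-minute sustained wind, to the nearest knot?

129 kt

ΔP = 1012 − 909 = 103 hPa.
103^0.645 ≈ 19.874.
V ≈ 6.5 × 19.874 ≈ 129.2 kt.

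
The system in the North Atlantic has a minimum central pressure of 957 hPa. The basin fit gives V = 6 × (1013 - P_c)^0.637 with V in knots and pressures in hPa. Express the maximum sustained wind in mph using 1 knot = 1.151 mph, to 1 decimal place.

ΔP = 1013 − 957 = 56 hPa.
V ≈ 6 × 56^0.637 = 6 × 12.990 ≈ 77.938 kt.
77.938 × 1.151 ≈ 89.71 mph → 89.7 mph.

89.7 mph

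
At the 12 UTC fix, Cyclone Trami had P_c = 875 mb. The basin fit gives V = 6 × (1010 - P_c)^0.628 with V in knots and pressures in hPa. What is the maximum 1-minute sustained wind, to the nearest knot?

ΔP = 1010 − 875 = 135 mb.
135^0.628 ≈ 21.770.
V ≈ 6 × 21.770 ≈ 130.6 kt.

131 kt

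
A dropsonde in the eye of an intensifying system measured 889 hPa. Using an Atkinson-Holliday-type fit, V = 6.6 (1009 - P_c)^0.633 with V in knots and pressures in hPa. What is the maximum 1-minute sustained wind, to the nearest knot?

137 kt

ΔP = 1009 − 889 = 120 hPa.
120^0.633 ≈ 20.707.
V ≈ 6.6 × 20.707 ≈ 136.7 kt.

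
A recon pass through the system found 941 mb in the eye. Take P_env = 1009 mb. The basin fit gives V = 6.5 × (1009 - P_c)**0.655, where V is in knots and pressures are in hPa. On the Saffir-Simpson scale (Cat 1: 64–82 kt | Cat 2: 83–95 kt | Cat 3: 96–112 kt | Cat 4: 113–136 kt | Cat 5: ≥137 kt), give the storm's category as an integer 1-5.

3

ΔP = 1009 − 941 = 68 mb.
V ≈ 6.5 × 68^0.655 = 6.5 × 15.86 ≈ 103 kt.
103 kt falls in the Category 3 band.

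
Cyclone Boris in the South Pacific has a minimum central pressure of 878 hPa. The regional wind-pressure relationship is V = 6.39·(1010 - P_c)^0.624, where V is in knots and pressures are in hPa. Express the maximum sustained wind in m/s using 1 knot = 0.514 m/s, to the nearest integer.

ΔP = 1010 − 878 = 132 hPa.
V ≈ 6.39 × 132^0.624 = 6.39 × 21.049 ≈ 134.505 kt.
134.505 × 0.514 ≈ 69.14 m/s → 69 m/s.

69 m/s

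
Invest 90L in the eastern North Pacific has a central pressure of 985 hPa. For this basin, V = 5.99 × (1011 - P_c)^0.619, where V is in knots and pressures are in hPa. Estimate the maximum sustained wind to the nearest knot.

ΔP = 1011 − 985 = 26 hPa.
26^0.619 ≈ 7.514.
V ≈ 5.99 × 7.514 ≈ 45.0 kt.

45 kt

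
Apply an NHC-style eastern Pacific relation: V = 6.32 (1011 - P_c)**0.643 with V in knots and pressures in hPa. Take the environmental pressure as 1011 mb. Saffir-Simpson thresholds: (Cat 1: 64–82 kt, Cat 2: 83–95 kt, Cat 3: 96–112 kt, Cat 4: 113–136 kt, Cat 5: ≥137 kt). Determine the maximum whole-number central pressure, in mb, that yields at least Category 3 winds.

942 mb

Category 3 begins at V = 96 kt.
Required ΔP = (96/6.32)^(1/0.643) = 15.190^1.555 ≈ 68.80 mb.
P_c ≤ 1011 − 68.80 = 942.20, so the highest integer P_c is 942 mb.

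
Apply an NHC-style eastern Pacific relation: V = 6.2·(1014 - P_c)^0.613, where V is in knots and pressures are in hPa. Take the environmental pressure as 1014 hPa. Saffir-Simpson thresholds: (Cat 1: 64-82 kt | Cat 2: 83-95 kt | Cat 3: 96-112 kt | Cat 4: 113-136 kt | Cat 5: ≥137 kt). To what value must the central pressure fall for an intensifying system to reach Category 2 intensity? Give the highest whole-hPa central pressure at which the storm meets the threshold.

945 hPa

Category 2 begins at V = 83 kt.
Required ΔP = (83/6.2)^(1/0.613) = 13.387^1.631 ≈ 68.86 hPa.
P_c ≤ 1014 − 68.86 = 945.14, so the highest integer P_c is 945 hPa.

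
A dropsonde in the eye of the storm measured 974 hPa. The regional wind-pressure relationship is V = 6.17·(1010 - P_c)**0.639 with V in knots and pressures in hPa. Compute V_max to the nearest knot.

ΔP = 1010 − 974 = 36 hPa.
36^0.639 ≈ 9.874.
V ≈ 6.17 × 9.874 ≈ 60.9 kt.

61 kt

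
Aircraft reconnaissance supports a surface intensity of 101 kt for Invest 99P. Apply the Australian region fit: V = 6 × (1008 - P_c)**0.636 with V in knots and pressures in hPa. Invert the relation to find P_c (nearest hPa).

ΔP = (V / 6)^(1/0.636) = (101/6)^1.572.
101/6 = 16.833; 16.833^1.572 ≈ 84.71 hPa.
P_c = 1008 − 84.71 = 923.29 ≈ 923 hPa.

923 hPa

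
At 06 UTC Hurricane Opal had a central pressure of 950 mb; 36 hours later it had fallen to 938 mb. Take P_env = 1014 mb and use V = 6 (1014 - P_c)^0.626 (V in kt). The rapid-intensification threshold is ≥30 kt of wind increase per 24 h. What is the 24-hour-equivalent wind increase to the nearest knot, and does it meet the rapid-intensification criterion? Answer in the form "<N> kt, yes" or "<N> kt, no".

6 kt, no

V₁: ΔP = 64, V ≈ 6 × 64^0.626 ≈ 81.06 kt.
V₂: ΔP = 76, V ≈ 6 × 76^0.626 ≈ 90.27 kt.
ΔV over 36 h = 9.21 kt → 24 h equivalent = 9.21 × 24/36 ≈ 6.14 kt.
6 kt < 30 kt ⇒ not rapid intensification.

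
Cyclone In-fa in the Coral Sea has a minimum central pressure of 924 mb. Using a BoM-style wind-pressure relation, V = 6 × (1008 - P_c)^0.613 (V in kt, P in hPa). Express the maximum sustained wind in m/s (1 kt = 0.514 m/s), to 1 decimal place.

ΔP = 1008 − 924 = 84 mb.
V ≈ 6 × 84^0.613 = 6 × 15.121 ≈ 90.727 kt.
90.727 × 0.514 ≈ 46.63 m/s → 46.6 m/s.

46.6 m/s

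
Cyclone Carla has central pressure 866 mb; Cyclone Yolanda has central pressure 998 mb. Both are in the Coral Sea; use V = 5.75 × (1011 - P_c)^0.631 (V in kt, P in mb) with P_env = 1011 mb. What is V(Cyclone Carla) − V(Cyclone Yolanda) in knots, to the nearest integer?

Cyclone Carla: ΔP = 145; V ≈ 5.75 × 145^0.631 ≈ 132.89 kt.
Cyclone Yolanda: ΔP = 13; V ≈ 5.75 × 13^0.631 ≈ 29.01 kt.
Difference ≈ 132.89 − 29.01 = 103.88 → 104 kt.

104 kt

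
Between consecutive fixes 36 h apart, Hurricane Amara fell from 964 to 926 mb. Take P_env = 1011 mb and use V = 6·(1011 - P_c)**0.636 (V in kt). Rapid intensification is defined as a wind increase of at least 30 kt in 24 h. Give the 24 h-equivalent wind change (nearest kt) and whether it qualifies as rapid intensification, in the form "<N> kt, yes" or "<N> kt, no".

21 kt, no

V₁: ΔP = 47, V ≈ 6 × 47^0.636 ≈ 69.44 kt.
V₂: ΔP = 85, V ≈ 6 × 85^0.636 ≈ 101.22 kt.
ΔV over 36 h = 31.78 kt → 24 h equivalent = 31.78 × 24/36 ≈ 21.19 kt.
21 kt < 30 kt ⇒ not rapid intensification.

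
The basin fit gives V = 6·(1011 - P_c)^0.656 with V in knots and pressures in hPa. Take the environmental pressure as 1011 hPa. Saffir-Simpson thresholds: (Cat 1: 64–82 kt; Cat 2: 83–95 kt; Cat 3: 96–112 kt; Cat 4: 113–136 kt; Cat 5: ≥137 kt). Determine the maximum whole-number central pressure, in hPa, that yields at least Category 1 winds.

Category 1 begins at V = 64 kt.
Required ΔP = (64/6)^(1/0.656) = 10.667^1.524 ≈ 36.91 hPa.
P_c ≤ 1011 − 36.91 = 974.09, so the highest integer P_c is 974 hPa.

974 hPa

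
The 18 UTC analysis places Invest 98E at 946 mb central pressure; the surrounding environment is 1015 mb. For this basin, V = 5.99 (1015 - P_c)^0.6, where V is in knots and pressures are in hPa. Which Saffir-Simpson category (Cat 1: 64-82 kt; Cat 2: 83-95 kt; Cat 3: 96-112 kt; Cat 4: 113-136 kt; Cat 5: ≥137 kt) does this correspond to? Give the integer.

1

ΔP = 1015 − 946 = 69 mb.
V ≈ 5.99 × 69^0.6 = 5.99 × 12.69 ≈ 76 kt.
76 kt falls in the Category 1 band.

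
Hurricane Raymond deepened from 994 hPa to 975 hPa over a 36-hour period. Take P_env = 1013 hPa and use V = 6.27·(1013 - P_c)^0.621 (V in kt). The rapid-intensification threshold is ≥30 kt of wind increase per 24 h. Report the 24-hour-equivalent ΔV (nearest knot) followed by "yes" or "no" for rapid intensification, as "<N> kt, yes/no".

14 kt, no

V₁: ΔP = 19, V ≈ 6.27 × 19^0.621 ≈ 39.03 kt.
V₂: ΔP = 38, V ≈ 6.27 × 38^0.621 ≈ 60.02 kt.
ΔV over 36 h = 20.99 kt → 24 h equivalent = 20.99 × 24/36 ≈ 13.99 kt.
14 kt < 30 kt ⇒ not rapid intensification.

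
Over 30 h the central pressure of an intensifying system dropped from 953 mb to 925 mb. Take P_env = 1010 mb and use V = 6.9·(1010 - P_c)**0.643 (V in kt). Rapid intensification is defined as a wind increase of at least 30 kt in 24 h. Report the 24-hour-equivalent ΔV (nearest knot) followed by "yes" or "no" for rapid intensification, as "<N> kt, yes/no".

22 kt, no

V₁: ΔP = 57, V ≈ 6.9 × 57^0.643 ≈ 92.87 kt.
V₂: ΔP = 85, V ≈ 6.9 × 85^0.643 ≈ 120.08 kt.
ΔV over 30 h = 27.21 kt → 24 h equivalent = 27.21 × 24/30 ≈ 21.77 kt.
22 kt < 30 kt ⇒ not rapid intensification.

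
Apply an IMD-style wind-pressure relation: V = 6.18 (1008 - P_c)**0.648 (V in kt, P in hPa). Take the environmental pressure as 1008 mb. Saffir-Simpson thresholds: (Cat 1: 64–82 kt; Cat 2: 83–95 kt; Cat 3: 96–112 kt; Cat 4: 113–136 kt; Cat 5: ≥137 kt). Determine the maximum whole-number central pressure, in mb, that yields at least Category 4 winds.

Category 4 begins at V = 113 kt.
Required ΔP = (113/6.18)^(1/0.648) = 18.285^1.543 ≈ 88.65 mb.
P_c ≤ 1008 − 88.65 = 919.35, so the highest integer P_c is 919 mb.

919 mb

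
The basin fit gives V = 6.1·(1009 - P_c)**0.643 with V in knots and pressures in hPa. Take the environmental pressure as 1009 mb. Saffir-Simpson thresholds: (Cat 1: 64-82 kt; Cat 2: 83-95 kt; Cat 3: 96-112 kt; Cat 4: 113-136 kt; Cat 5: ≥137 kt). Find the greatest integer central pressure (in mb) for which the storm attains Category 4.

915 mb

Category 4 begins at V = 113 kt.
Required ΔP = (113/6.1)^(1/0.643) = 18.525^1.555 ≈ 93.67 mb.
P_c ≤ 1009 − 93.67 = 915.33, so the highest integer P_c is 915 mb.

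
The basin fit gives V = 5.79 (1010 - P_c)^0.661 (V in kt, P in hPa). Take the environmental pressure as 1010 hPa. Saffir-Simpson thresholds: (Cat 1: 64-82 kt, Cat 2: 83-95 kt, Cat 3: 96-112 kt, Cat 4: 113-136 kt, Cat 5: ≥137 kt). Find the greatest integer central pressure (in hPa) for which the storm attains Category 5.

Category 5 begins at V = 137 kt.
Required ΔP = (137/5.79)^(1/0.661) = 23.661^1.513 ≈ 119.88 hPa.
P_c ≤ 1010 − 119.88 = 890.12, so the highest integer P_c is 890 hPa.

890 hPa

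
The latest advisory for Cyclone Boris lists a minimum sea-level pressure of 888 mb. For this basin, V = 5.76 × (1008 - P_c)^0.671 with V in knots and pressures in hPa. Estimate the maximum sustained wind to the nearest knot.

ΔP = 1008 − 888 = 120 mb.
120^0.671 ≈ 24.839.
V ≈ 5.76 × 24.839 ≈ 143.1 kt.

143 kt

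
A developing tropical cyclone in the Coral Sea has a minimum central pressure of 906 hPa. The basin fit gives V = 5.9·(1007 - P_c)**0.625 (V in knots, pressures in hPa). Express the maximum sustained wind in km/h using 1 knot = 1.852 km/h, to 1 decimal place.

ΔP = 1007 − 906 = 101 hPa.
V ≈ 5.9 × 101^0.625 = 5.9 × 17.894 ≈ 105.573 kt.
105.573 × 1.852 ≈ 195.52 km/h → 195.5 km/h.

195.5 km/h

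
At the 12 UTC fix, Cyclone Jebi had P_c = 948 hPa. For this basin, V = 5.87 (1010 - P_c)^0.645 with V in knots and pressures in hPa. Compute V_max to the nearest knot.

84 kt

ΔP = 1010 − 948 = 62 hPa.
62^0.645 ≈ 14.325.
V ≈ 5.87 × 14.325 ≈ 84.1 kt.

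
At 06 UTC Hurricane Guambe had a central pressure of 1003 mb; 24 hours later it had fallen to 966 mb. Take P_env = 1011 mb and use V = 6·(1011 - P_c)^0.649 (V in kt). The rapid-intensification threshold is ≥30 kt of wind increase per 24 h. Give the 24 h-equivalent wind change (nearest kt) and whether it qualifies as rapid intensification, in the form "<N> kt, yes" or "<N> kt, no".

V₁: ΔP = 8, V ≈ 6 × 8^0.649 ≈ 23.13 kt.
V₂: ΔP = 45, V ≈ 6 × 45^0.649 ≈ 70.97 kt.
ΔV over 24 h = 47.84 kt → 24 h equivalent = 47.84 × 24/24 ≈ 47.84 kt.
48 kt ≥ 30 kt ⇒ rapid intensification.

48 kt, yes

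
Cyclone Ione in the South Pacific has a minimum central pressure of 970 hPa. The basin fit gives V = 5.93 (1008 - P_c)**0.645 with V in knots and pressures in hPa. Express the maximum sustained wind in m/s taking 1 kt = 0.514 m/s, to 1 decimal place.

31.8 m/s

ΔP = 1008 − 970 = 38 hPa.
V ≈ 5.93 × 38^0.645 = 5.93 × 10.446 ≈ 61.946 kt.
61.946 × 0.514 ≈ 31.84 m/s → 31.8 m/s.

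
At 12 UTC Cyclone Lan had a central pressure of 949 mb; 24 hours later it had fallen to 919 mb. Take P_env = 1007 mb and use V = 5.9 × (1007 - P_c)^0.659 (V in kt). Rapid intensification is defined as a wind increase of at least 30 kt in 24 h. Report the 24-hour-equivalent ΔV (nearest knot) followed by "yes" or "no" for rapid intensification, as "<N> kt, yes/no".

V₁: ΔP = 58, V ≈ 5.9 × 58^0.659 ≈ 85.69 kt.
V₂: ΔP = 88, V ≈ 5.9 × 88^0.659 ≈ 112.79 kt.
ΔV over 24 h = 27.10 kt → 24 h equivalent = 27.10 × 24/24 ≈ 27.10 kt.
27 kt < 30 kt ⇒ not rapid intensification.

27 kt, no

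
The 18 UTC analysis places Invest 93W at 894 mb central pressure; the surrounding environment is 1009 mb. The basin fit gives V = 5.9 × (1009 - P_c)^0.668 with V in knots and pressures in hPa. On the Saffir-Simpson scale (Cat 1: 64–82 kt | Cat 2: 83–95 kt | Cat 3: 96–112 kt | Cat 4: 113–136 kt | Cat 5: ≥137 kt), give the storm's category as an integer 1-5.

ΔP = 1009 − 894 = 115 mb.
V ≈ 5.9 × 115^0.668 = 5.9 × 23.80 ≈ 140 kt.
140 kt falls in the Category 5 band.

5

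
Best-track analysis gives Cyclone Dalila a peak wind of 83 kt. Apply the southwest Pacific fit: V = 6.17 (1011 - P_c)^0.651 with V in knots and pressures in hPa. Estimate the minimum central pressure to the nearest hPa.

ΔP = (V / 6.17)^(1/0.651) = (83/6.17)^1.536.
83/6.17 = 13.452; 13.452^1.536 ≈ 54.19 hPa.
P_c = 1011 − 54.19 = 956.81 ≈ 957 hPa.

957 hPa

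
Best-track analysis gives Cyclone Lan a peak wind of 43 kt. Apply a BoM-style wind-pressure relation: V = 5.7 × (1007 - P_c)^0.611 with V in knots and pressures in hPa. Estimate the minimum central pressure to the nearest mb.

980 mb

ΔP = (V / 5.7)^(1/0.611) = (43/5.7)^1.637.
43/5.7 = 7.544; 7.544^1.637 ≈ 27.31 mb.
P_c = 1007 − 27.31 = 979.69 ≈ 980 mb.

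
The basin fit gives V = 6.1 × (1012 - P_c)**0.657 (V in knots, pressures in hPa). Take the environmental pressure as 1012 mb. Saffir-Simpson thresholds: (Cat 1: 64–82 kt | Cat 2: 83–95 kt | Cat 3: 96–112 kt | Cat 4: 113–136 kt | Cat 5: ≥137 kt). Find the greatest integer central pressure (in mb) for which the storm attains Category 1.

976 mb

Category 1 begins at V = 64 kt.
Required ΔP = (64/6.1)^(1/0.657) = 10.492^1.522 ≈ 35.79 mb.
P_c ≤ 1012 − 35.79 = 976.21, so the highest integer P_c is 976 mb.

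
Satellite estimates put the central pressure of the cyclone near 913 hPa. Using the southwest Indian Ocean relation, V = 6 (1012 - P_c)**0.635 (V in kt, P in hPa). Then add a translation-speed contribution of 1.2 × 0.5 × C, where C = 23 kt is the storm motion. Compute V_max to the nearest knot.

ΔP = 1012 − 913 = 99 hPa.
99^0.635 ≈ 18.502.
V ≈ 6 × 18.502 ≈ 111.0 kt.
Translation term: 1.2 × 0.5 × 23 = 13.8 kt.
Corrected V ≈ 124.8 kt → 125 kt.

125 kt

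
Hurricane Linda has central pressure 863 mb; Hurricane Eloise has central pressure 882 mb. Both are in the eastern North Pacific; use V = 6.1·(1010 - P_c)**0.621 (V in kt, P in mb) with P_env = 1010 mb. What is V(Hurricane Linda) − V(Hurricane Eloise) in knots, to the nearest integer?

Hurricane Linda: ΔP = 147; V ≈ 6.1 × 147^0.621 ≈ 135.28 kt.
Hurricane Eloise: ΔP = 128; V ≈ 6.1 × 128^0.621 ≈ 124.14 kt.
Difference ≈ 135.28 − 124.14 = 11.14 → 11 kt.

11 kt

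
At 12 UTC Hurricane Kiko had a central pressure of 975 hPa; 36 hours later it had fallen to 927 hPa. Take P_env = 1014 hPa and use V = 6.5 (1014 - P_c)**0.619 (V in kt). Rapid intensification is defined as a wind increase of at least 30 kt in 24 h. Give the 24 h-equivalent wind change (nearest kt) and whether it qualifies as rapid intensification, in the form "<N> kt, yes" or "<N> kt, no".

27 kt, no

V₁: ΔP = 39, V ≈ 6.5 × 39^0.619 ≈ 62.77 kt.
V₂: ΔP = 87, V ≈ 6.5 × 87^0.619 ≈ 103.15 kt.
ΔV over 36 h = 40.38 kt → 24 h equivalent = 40.38 × 24/36 ≈ 26.92 kt.
27 kt < 30 kt ⇒ not rapid intensification.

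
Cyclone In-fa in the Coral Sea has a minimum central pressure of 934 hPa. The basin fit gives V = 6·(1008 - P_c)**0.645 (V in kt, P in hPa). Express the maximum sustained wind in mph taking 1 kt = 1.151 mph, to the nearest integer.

ΔP = 1008 − 934 = 74 hPa.
V ≈ 6 × 74^0.645 = 6 × 16.057 ≈ 96.340 kt.
96.340 × 1.151 ≈ 110.89 mph → 111 mph.

111 mph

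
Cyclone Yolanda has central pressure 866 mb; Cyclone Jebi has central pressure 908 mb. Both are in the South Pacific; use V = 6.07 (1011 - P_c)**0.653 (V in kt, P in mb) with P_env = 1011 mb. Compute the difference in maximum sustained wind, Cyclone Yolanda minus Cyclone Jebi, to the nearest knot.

Cyclone Yolanda: ΔP = 145; V ≈ 6.07 × 145^0.653 ≈ 156.52 kt.
Cyclone Jebi: ΔP = 103; V ≈ 6.07 × 103^0.653 ≈ 125.19 kt.
Difference ≈ 156.52 − 125.19 = 31.33 → 31 kt.

31 kt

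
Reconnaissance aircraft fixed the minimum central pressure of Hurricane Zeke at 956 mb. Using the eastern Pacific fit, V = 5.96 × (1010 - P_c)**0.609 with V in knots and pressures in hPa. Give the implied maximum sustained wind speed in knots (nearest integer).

ΔP = 1010 − 956 = 54 mb.
54^0.609 ≈ 11.351.
V ≈ 5.96 × 11.351 ≈ 67.7 kt.

68 kt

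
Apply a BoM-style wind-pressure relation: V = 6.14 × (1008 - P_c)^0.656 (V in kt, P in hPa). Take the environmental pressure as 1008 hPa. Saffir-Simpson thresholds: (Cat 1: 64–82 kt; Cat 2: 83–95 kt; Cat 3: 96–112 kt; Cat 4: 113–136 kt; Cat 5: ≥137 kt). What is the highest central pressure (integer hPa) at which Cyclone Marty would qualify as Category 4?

Category 4 begins at V = 113 kt.
Required ΔP = (113/6.14)^(1/0.656) = 18.404^1.524 ≈ 84.77 hPa.
P_c ≤ 1008 − 84.77 = 923.23, so the highest integer P_c is 923 hPa.

923 hPa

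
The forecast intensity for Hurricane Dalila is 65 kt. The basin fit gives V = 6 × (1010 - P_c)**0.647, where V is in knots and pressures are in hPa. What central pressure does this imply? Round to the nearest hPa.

970 hPa

ΔP = (V / 6)^(1/0.647) = (65/6)^1.546.
65/6 = 10.833; 10.833^1.546 ≈ 39.75 hPa.
P_c = 1010 − 39.75 = 970.25 ≈ 970 hPa.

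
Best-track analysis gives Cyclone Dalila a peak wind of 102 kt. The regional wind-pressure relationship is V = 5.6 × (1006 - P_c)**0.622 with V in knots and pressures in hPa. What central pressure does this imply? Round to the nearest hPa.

900 hPa

ΔP = (V / 5.6)^(1/0.622) = (102/5.6)^1.608.
102/5.6 = 18.214; 18.214^1.608 ≈ 106.26 hPa.
P_c = 1006 − 106.26 = 899.74 ≈ 900 hPa.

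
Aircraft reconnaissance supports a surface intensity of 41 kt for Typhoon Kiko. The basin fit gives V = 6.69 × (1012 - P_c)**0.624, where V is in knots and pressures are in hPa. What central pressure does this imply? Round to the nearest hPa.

994 hPa

ΔP = (V / 6.69)^(1/0.624) = (41/6.69)^1.603.
41/6.69 = 6.129; 6.129^1.603 ≈ 18.27 hPa.
P_c = 1012 − 18.27 = 993.73 ≈ 994 hPa.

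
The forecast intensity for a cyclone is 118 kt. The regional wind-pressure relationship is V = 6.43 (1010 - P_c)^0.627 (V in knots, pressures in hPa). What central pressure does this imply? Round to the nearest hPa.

ΔP = (V / 6.43)^(1/0.627) = (118/6.43)^1.595.
118/6.43 = 18.351; 18.351^1.595 ≈ 103.62 hPa.
P_c = 1010 − 103.62 = 906.38 ≈ 906 hPa.

906 hPa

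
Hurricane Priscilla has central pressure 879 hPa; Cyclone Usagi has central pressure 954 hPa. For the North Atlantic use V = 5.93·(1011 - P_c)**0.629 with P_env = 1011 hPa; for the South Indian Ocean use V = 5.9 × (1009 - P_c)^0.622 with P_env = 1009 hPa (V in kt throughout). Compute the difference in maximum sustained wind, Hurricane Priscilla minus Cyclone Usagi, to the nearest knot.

57 kt

Hurricane Priscilla: ΔP = 132; V ≈ 5.93 × 132^0.629 ≈ 127.91 kt.
Cyclone Usagi: ΔP = 55; V ≈ 5.9 × 55^0.622 ≈ 71.34 kt.
Difference ≈ 127.91 − 71.34 = 56.57 → 57 kt.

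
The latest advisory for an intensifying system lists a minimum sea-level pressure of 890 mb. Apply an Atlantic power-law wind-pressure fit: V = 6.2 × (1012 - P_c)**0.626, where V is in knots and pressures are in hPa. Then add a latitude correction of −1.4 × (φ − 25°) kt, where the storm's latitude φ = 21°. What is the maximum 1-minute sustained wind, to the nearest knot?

131 kt

ΔP = 1012 − 890 = 122 mb.
122^0.626 ≈ 20.233.
V ≈ 6.2 × 20.233 ≈ 125.4 kt.
Latitude correction: −1.4 × (21 − 25) = 5.6 kt.
Corrected V ≈ 131 kt → 131 kt.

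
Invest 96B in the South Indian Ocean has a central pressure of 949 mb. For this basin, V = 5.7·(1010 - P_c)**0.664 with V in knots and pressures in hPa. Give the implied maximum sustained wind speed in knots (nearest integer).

ΔP = 1010 − 949 = 61 mb.
61^0.664 ≈ 15.327.
V ≈ 5.7 × 15.327 ≈ 87.4 kt.

87 kt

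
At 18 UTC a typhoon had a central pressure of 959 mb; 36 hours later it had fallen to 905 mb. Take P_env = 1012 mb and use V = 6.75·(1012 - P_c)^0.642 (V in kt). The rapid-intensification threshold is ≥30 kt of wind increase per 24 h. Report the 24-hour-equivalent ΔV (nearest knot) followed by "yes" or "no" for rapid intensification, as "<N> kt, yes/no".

33 kt, yes

V₁: ΔP = 53, V ≈ 6.75 × 53^0.642 ≈ 86.36 kt.
V₂: ΔP = 107, V ≈ 6.75 × 107^0.642 ≈ 135.57 kt.
ΔV over 36 h = 49.21 kt → 24 h equivalent = 49.21 × 24/36 ≈ 32.81 kt.
33 kt ≥ 30 kt ⇒ rapid intensification.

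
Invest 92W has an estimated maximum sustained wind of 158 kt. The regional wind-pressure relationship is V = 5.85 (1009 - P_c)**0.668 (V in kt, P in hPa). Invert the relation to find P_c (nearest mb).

870 mb

ΔP = (V / 5.85)^(1/0.668) = (158/5.85)^1.497.
158/5.85 = 27.009; 27.009^1.497 ≈ 138.98 mb.
P_c = 1009 − 138.98 = 870.02 ≈ 870 mb.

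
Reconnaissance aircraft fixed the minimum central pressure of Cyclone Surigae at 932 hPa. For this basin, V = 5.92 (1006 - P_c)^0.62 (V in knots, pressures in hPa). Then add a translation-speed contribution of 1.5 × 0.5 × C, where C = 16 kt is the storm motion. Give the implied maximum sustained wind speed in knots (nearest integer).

97 kt

ΔP = 1006 − 932 = 74 hPa.
74^0.62 ≈ 14.419.
V ≈ 5.92 × 14.419 ≈ 85.4 kt.
Translation term: 1.5 × 0.5 × 16 = 12 kt.
Corrected V ≈ 97.4 kt → 97 kt.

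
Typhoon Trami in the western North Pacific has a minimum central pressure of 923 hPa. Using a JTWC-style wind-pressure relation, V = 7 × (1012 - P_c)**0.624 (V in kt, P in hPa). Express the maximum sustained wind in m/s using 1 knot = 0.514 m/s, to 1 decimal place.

ΔP = 1012 − 923 = 89 hPa.
V ≈ 7 × 89^0.624 = 7 × 16.460 ≈ 115.217 kt.
115.217 × 0.514 ≈ 59.22 m/s → 59.2 m/s.

59.2 m/s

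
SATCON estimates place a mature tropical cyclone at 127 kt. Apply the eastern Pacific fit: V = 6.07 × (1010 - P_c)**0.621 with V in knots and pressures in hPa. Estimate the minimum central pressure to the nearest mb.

ΔP = (V / 6.07)^(1/0.621) = (127/6.07)^1.610.
127/6.07 = 20.923; 20.923^1.610 ≈ 133.84 mb.
P_c = 1010 − 133.84 = 876.16 ≈ 876 mb.

876 mb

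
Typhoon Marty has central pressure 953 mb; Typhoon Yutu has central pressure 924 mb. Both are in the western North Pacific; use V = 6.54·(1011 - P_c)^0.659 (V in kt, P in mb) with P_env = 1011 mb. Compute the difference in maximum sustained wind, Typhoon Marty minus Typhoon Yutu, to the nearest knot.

Typhoon Marty: ΔP = 58; V ≈ 6.54 × 58^0.659 ≈ 94.99 kt.
Typhoon Yutu: ΔP = 87; V ≈ 6.54 × 87^0.659 ≈ 124.09 kt.
Difference ≈ 94.99 − 124.09 = -29.10 → -29 kt.

-29 kt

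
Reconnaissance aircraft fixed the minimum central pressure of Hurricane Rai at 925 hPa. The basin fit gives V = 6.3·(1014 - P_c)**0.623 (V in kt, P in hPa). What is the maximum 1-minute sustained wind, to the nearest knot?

ΔP = 1014 − 925 = 89 hPa.
89^0.623 ≈ 16.386.
V ≈ 6.3 × 16.386 ≈ 103.2 kt.

103 kt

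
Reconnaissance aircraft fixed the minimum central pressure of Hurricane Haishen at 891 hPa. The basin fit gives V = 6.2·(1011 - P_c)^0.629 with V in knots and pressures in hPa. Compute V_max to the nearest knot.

126 kt

ΔP = 1011 − 891 = 120 hPa.
120^0.629 ≈ 20.314.
V ≈ 6.2 × 20.314 ≈ 125.9 kt.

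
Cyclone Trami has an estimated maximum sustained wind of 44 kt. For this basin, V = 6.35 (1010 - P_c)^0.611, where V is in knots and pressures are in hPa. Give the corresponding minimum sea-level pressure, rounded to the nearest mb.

ΔP = (V / 6.35)^(1/0.611) = (44/6.35)^1.637.
44/6.35 = 6.929; 6.929^1.637 ≈ 23.76 mb.
P_c = 1010 − 23.76 = 986.24 ≈ 986 mb.

986 mb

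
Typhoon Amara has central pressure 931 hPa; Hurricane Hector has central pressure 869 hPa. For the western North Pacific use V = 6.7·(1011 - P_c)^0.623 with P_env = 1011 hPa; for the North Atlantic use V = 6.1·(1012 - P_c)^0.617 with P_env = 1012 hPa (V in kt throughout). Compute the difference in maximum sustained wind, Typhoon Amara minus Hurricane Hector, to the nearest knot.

Typhoon Amara: ΔP = 80; V ≈ 6.7 × 80^0.623 ≈ 102.73 kt.
Hurricane Hector: ΔP = 143; V ≈ 6.1 × 143^0.617 ≈ 130.37 kt.
Difference ≈ 102.73 − 130.37 = -27.64 → -28 kt.

-28 kt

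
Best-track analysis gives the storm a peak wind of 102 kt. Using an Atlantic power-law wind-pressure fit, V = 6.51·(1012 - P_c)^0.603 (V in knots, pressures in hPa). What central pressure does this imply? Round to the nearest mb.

ΔP = (V / 6.51)^(1/0.603) = (102/6.51)^1.658.
102/6.51 = 15.668; 15.668^1.658 ≈ 95.89 mb.
P_c = 1012 − 95.89 = 916.11 ≈ 916 mb.

916 mb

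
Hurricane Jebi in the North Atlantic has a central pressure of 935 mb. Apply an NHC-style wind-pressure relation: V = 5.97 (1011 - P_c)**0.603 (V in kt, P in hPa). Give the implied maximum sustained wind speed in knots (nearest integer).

81 kt

ΔP = 1011 − 935 = 76 mb.
76^0.603 ≈ 13.619.
V ≈ 5.97 × 13.619 ≈ 81.3 kt.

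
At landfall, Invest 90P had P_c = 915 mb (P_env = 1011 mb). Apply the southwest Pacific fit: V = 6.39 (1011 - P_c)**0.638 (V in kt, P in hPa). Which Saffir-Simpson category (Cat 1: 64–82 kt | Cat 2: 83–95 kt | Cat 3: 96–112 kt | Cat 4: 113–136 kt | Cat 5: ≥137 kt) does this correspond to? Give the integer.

4

ΔP = 1011 − 915 = 96 mb.
V ≈ 6.39 × 96^0.638 = 6.39 × 18.39 ≈ 118 kt.
118 kt falls in the Category 4 band.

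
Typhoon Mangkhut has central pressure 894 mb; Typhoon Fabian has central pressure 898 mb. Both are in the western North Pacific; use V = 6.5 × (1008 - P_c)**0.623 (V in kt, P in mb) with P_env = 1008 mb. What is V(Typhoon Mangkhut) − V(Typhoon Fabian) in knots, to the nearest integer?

3 kt

Typhoon Mangkhut: ΔP = 114; V ≈ 6.5 × 114^0.623 ≈ 124.27 kt.
Typhoon Fabian: ΔP = 110; V ≈ 6.5 × 110^0.623 ≈ 121.53 kt.
Difference ≈ 124.27 − 121.53 = 2.74 → 3 kt.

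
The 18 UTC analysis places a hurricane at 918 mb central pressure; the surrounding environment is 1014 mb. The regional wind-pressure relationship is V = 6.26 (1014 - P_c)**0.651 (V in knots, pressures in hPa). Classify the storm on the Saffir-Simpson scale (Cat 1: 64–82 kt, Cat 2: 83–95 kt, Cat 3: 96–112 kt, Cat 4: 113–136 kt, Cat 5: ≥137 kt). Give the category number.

ΔP = 1014 − 918 = 96 mb.
V ≈ 6.26 × 96^0.651 = 6.26 × 19.52 ≈ 122 kt.
122 kt falls in the Category 4 band.

4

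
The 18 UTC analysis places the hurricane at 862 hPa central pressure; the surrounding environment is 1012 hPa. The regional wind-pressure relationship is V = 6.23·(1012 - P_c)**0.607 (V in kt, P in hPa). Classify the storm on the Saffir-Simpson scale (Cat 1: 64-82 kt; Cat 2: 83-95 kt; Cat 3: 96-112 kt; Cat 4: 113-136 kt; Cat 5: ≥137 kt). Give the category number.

4

ΔP = 1012 − 862 = 150 hPa.
V ≈ 6.23 × 150^0.607 = 6.23 × 20.94 ≈ 130 kt.
130 kt falls in the Category 4 band.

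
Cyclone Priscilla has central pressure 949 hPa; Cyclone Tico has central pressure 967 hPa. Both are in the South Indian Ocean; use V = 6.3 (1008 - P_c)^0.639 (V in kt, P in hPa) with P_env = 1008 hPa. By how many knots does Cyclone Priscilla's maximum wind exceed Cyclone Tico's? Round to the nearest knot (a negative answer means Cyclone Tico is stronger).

Cyclone Priscilla: ΔP = 59; V ≈ 6.3 × 59^0.639 ≈ 85.29 kt.
Cyclone Tico: ΔP = 41; V ≈ 6.3 × 41^0.639 ≈ 67.59 kt.
Difference ≈ 85.29 − 67.59 = 17.70 → 18 kt.

18 kt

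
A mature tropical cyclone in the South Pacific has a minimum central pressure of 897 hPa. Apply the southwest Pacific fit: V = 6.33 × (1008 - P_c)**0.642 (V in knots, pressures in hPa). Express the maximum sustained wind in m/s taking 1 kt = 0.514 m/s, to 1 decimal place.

66.9 m/s

ΔP = 1008 − 897 = 111 hPa.
V ≈ 6.33 × 111^0.642 = 6.33 × 20.564 ≈ 130.167 kt.
130.167 × 0.514 ≈ 66.91 m/s → 66.9 m/s.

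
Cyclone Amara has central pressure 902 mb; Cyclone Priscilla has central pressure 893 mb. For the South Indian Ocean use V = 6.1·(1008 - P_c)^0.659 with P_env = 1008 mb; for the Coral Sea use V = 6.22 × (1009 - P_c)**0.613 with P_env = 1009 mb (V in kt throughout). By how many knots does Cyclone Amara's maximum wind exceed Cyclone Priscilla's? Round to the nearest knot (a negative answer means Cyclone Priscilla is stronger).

Cyclone Amara: ΔP = 106; V ≈ 6.1 × 106^0.659 ≈ 131.83 kt.
Cyclone Priscilla: ΔP = 116; V ≈ 6.22 × 116^0.613 ≈ 114.63 kt.
Difference ≈ 131.83 − 114.63 = 17.20 → 17 kt.

17 kt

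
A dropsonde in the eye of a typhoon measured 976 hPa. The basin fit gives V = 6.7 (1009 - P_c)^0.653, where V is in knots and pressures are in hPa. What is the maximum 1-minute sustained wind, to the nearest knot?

ΔP = 1009 − 976 = 33 hPa.
33^0.653 ≈ 9.808.
V ≈ 6.7 × 9.808 ≈ 65.7 kt.

66 kt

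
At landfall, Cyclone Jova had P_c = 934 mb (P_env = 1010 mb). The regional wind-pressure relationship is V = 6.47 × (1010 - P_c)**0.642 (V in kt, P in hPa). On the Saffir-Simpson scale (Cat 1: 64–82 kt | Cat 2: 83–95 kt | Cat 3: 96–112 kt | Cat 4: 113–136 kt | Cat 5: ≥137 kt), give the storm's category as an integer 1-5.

3

ΔP = 1010 − 934 = 76 mb.
V ≈ 6.47 × 76^0.642 = 6.47 × 16.12 ≈ 104 kt.
104 kt falls in the Category 3 band.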